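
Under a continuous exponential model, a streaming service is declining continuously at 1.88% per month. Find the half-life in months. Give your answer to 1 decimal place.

half-life ≈ 36.9 months

half-life = ln(2) / |r| = 0.69315 / 0.0188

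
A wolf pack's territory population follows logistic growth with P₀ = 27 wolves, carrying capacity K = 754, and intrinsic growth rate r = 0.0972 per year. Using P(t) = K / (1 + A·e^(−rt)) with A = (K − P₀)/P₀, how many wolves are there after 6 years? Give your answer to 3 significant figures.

≈ 47.0 wolves

A = (754 − 27)/27 = 26.92593
P(6) = 754 / (1 + 26.92593·e^(−0.0972·6)) = 754 / (1 + 26.92593·0.55811)
= 754 / 16.02762 ≈ 47.04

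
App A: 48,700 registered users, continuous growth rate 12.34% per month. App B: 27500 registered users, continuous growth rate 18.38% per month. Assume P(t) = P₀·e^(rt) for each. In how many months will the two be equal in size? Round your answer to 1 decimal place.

48700·e^(0.1234t) = 27500·e^(0.1838t)
48700/27500 = e^((0.1838 − 0.1234)t) → ln(1.77091) = 0.0604·t
t = 0.57149 / 0.0604

t ≈ 9.5 months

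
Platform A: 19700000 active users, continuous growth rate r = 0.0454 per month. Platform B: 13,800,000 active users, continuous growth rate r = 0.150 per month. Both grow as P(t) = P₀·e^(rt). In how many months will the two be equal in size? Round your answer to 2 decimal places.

19700000·e^(0.0454t) = 13800000·e^(0.15t)
19700000/13800000 = e^((0.15 − 0.0454)t) → ln(1.42754) = 0.1046·t
t = 0.35595 / 0.1046

t ≈ 3.40 months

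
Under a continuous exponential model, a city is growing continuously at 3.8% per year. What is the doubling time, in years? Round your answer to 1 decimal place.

doubling time ≈ 18.2 years

doubling time = ln(2) / |r| = 0.69315 / 0.038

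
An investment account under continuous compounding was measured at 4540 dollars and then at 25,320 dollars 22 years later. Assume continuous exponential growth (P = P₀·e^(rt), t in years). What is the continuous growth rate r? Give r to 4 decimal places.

r ≈ 0.0781 per year

25320 = 4540 · e^(r·22)
e^(22r) = 25320/4540 = 5.57709
r = ln(5.57709) / 22 = 1.71867 / 22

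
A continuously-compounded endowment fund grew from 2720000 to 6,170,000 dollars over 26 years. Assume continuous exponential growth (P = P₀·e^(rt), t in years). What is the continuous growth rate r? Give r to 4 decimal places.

r ≈ 0.0315 per year

6170000 = 2720000 · e^(r·26)
e^(26r) = 6170000/2720000 = 2.26838
r = ln(2.26838) / 26 = 0.81907 / 26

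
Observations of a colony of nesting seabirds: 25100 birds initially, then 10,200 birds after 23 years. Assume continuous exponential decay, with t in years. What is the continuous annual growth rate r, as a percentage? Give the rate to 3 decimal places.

r ≈ -3.915% per year

10200 = 25100 · e^(r·23)
e^(23r) = 10200/25100 = 0.40637
r = ln(0.40637) / 23 = -0.90048 / 23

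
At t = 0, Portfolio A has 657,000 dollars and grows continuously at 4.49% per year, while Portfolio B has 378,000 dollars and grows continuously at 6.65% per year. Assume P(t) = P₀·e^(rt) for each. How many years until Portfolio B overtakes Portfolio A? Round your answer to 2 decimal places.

t ≈ 25.59 years

657000·e^(0.0449t) = 378000·e^(0.0665t)
657000/378000 = e^((0.0665 − 0.0449)t) → ln(1.7381) = 0.0216·t
t = 0.55279 / 0.0216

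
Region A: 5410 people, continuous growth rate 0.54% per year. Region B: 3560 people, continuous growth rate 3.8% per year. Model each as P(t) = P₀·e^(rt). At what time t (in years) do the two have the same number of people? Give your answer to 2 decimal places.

t ≈ 12.84 years

5410·e^(0.0054t) = 3560·e^(0.038t)
5410/3560 = e^((0.038 − 0.0054)t) → ln(1.51966) = 0.0326·t
t = 0.41849 / 0.0326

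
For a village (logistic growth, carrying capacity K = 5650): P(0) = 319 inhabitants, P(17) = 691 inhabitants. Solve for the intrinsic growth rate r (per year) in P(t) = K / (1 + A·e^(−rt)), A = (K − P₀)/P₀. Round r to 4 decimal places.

r ≈ 0.0497 per year

A = (5650 − 319)/319 = 16.7116
691 = 5650/(1 + 16.7116·e^(−r·17)) → e^(−17r) = (8.17656 − 1)/16.7116 = 0.429436
r = −ln(0.429436)/17 = 0.84528/17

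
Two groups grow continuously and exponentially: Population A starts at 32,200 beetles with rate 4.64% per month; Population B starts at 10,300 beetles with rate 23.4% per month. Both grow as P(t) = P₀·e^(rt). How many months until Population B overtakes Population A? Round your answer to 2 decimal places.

t ≈ 6.08 months

32200·e^(0.0464t) = 10300·e^(0.234t)
32200/10300 = e^((0.234 − 0.0464)t) → ln(3.12621) = 0.1876·t
t = 1.13982 / 0.1876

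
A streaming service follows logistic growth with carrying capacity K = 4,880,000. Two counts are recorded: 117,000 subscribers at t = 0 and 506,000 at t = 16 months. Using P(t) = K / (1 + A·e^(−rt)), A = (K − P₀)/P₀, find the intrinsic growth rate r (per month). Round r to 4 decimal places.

r ≈ 0.0968 per month

A = (4880000 − 117000)/117000 = 40.7094
506000 = 4880000/(1 + 40.7094·e^(−r·16)) → e^(−16r) = (9.64427 − 1)/40.7094 = 0.212341
r = −ln(0.212341)/16 = 1.54956/16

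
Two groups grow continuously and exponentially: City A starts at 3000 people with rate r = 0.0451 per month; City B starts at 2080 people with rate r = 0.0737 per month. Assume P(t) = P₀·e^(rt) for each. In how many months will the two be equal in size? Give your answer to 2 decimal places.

t ≈ 12.81 months

3000·e^(0.0451t) = 2080·e^(0.0737t)
3000/2080 = e^((0.0737 − 0.0451)t) → ln(1.44231) = 0.0286·t
t = 0.36624 / 0.0286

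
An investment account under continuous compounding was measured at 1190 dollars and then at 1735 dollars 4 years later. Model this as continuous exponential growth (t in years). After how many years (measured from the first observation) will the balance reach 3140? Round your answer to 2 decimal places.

r = ln(1735/1190) / 4 ≈ 0.094264 per year
t = ln(3140/1190) / r = 0.97027 / 0.094264 ≈ 10.293

t ≈ 10.29 years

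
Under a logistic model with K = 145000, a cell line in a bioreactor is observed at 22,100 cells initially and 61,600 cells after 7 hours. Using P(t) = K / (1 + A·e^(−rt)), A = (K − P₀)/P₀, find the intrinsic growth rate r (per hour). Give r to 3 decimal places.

A = (145000 − 22100)/22100 = 5.56109
61600 = 145000/(1 + 5.56109·e^(−r·7)) → e^(−7r) = (2.3539 − 1)/5.56109 = 0.243459
r = −ln(0.243459)/7 = 1.41281/7

r ≈ 0.202 per hour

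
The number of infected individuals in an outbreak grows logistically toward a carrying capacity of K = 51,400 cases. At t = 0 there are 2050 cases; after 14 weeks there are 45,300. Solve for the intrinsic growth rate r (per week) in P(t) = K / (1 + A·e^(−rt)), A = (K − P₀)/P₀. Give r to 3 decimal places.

r ≈ 0.370 per week

A = (51400 − 2050)/2050 = 24.07317
45300 = 51400/(1 + 24.07317·e^(−r·14)) → e^(−14r) = (1.13466 − 1)/24.07317 = 0.005594
r = −ln(0.005594)/14 = 5.18612/14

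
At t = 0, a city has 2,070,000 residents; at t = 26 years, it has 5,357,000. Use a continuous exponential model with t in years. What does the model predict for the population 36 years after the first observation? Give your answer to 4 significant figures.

≈ 7,722,000 residents

r = ln(5357000/2070000) / 26 ≈ 0.036571 per year
P(36) = 2070000 · e^(0.036571·36) = 2070000 · 3.7306 ≈ 7722342.68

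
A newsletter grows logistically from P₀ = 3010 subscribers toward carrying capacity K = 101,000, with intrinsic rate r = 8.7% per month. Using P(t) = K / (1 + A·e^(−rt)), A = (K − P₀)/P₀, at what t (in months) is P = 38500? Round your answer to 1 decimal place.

A = (101000 − 3010)/3010 = 32.55482
38500 = 101000/(1 + 32.55482·e^(−0.087t)) → 1 + 32.55482·e^(−0.087t) = 2.62338
e^(−0.087t) = 0.049866 → t = ln(20.05377)/0.087 = 2.99842/0.087

t ≈ 34.5 months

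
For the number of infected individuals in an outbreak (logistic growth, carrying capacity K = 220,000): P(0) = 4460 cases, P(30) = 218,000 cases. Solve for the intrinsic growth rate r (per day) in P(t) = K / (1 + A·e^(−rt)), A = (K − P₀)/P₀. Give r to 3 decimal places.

r ≈ 0.286 per day

A = (220000 − 4460)/4460 = 48.32735
218000 = 220000/(1 + 48.32735·e^(−r·30)) → e^(−30r) = (1.00917 − 1)/48.32735 = 0.00019
r = −ln(0.00019)/30 = 8.56935/30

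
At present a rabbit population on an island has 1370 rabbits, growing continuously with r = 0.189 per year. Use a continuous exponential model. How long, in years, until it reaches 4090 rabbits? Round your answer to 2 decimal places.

t ≈ 5.79 years

4090 = 1370 · e^(0.189·t)
t = ln(4090/1370) / 0.189 = ln(2.9854) / 0.189 = 1.09373 / 0.189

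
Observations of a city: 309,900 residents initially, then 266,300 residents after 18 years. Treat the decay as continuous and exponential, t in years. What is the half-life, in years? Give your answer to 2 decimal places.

half-life ≈ 82.29 years

r = ln(266300/309900) / 18 = ln(0.85931) / 18 ≈ -0.008424 per year
half-life = ln 2 / |r| = 0.69315 / 0.008424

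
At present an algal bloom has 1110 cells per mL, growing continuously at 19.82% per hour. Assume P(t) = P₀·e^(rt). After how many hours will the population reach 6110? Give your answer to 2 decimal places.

6110 = 1110 · e^(0.1982·t)
t = ln(6110/1110) / 0.1982 = ln(5.5045) / 0.1982 = 1.70557 / 0.1982

t ≈ 8.61 hours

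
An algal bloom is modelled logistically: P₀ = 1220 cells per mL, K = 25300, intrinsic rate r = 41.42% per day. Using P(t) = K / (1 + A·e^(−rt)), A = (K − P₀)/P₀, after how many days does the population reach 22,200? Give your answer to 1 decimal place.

A = (25300 − 1220)/1220 = 19.7377
22200 = 25300/(1 + 19.7377·e^(−0.4142t)) → 1 + 19.7377·e^(−0.4142t) = 1.13964
e^(−0.4142t) = 0.007075 → t = ln(141.34744)/0.4142 = 4.95122/0.4142

t ≈ 12.0 days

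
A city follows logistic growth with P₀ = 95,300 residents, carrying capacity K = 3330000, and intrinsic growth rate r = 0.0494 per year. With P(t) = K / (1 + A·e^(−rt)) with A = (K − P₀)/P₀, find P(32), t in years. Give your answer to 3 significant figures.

≈ 417,000 residents

A = (3330000 − 95300)/95300 = 33.94229
P(32) = 3330000 / (1 + 33.94229·e^(−0.0494·32)) = 3330000 / (1 + 33.94229·0.20581)
= 3330000 / 7.98568 ≈ 416996.67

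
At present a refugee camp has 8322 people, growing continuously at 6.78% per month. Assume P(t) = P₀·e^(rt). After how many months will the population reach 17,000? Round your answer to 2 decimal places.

17000 = 8322 · e^(0.0678·t)
t = ln(17000/8322) / 0.0678 = ln(2.04278) / 0.0678 = 0.71431 / 0.0678

t ≈ 10.54 months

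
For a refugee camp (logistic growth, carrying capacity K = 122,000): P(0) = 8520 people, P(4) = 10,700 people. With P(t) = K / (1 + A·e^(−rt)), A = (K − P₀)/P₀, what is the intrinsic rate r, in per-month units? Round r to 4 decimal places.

A = (122000 − 8520)/8520 = 13.31925
10700 = 122000/(1 + 13.31925·e^(−r·4)) → e^(−4r) = (11.40187 − 1)/13.31925 = 0.780965
r = −ln(0.780965)/4 = 0.24722/4

r ≈ 0.0618 per month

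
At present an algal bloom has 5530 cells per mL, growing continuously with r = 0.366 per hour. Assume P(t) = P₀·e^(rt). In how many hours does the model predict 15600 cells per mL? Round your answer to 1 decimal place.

t ≈ 2.8 hours

15600 = 5530 · e^(0.366·t)
t = ln(15600/5530) / 0.366 = ln(2.82098) / 0.366 = 1.03708 / 0.366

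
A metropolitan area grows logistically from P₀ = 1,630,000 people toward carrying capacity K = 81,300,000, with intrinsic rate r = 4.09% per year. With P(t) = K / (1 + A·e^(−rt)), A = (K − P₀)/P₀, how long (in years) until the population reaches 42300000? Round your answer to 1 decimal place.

t ≈ 97.1 years

A = (81300000 − 1630000)/1630000 = 48.8773
42300000 = 81300000/(1 + 48.8773·e^(−0.0409t)) → 1 + 48.8773·e^(−0.0409t) = 1.92199
e^(−0.0409t) = 0.018863 → t = ln(53.01307)/0.0409 = 3.97054/0.0409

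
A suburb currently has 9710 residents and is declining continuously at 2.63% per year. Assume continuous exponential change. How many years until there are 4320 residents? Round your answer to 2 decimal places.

4320 = 9710 · e^(-0.0263·t)
t = ln(4320/9710) / -0.0263 = ln(0.4449) / -0.0263 = -0.8099 / -0.0263

t ≈ 30.79 years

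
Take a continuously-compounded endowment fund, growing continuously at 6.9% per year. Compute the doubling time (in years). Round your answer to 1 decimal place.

doubling time ≈ 10.0 years

doubling time = ln(2) / |r| = 0.69315 / 0.069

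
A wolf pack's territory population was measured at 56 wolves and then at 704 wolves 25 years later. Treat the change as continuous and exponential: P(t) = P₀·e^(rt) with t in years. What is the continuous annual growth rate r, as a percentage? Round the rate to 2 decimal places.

704 = 56 · e^(r·25)
e^(25r) = 704/56 = 12.57143
r = ln(12.57143) / 25 = 2.53143 / 25

r ≈ 10.13% per year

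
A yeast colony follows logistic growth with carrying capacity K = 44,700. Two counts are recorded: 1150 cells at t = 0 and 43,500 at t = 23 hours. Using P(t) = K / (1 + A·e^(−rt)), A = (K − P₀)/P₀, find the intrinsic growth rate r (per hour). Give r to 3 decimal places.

r ≈ 0.314 per hour

A = (44700 − 1150)/1150 = 37.86957
43500 = 44700/(1 + 37.86957·e^(−r·23)) → e^(−23r) = (1.02759 − 1)/37.86957 = 0.000728
r = −ln(0.000728)/23 = 7.22459/23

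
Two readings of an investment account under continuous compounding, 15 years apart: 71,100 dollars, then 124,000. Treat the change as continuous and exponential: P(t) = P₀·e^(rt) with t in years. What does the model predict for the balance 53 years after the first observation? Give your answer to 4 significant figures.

≈ 507,400 dollars

r = ln(124000/71100) / 15 ≈ 0.03708 per year
P(53) = 71100 · e^(0.03708·53) = 71100 · 7.13648 ≈ 507403.7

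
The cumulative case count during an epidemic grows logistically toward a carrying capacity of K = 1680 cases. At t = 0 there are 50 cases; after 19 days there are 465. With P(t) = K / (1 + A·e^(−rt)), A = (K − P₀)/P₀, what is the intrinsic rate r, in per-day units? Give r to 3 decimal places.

r ≈ 0.133 per day

A = (1680 − 50)/50 = 32.6
465 = 1680/(1 + 32.6·e^(−r·19)) → e^(−19r) = (3.6129 − 1)/32.6 = 0.08015
r = −ln(0.08015)/19 = 2.52385/19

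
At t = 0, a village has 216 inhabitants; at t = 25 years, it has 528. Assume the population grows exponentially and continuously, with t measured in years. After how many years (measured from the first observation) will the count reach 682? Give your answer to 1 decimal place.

r = ln(528/216) / 25 ≈ 0.035753 per year
t = ln(682/216) / r = 1.14975 / 0.035753 ≈ 32.158

t ≈ 32.2 years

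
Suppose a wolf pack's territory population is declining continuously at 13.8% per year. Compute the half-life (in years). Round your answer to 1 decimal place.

half-life = ln(2) / |r| = 0.69315 / 0.138

half-life ≈ 5.0 years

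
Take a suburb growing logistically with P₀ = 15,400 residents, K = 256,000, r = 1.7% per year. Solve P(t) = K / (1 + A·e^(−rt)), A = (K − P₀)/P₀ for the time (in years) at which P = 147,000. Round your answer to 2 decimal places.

t ≈ 179.29 years

A = (256000 − 15400)/15400 = 15.62338
147000 = 256000/(1 + 15.62338·e^(−0.017t)) → 1 + 15.62338·e^(−0.017t) = 1.7415
e^(−0.017t) = 0.047461 → t = ln(21.07006)/0.017 = 3.04785/0.017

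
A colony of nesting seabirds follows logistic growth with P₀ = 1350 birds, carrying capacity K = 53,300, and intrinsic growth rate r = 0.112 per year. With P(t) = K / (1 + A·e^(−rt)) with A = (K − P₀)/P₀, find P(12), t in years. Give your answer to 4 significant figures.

A = (53300 − 1350)/1350 = 38.48148
P(12) = 53300 / (1 + 38.48148·e^(−0.112·12)) = 53300 / (1 + 38.48148·0.2608)
= 53300 / 11.03598 ≈ 4829.66

≈ 4,830 birds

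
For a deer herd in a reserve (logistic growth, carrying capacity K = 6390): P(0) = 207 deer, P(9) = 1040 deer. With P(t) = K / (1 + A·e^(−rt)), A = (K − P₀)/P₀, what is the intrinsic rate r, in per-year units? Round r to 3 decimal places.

A = (6390 − 207)/207 = 29.86957
1040 = 6390/(1 + 29.86957·e^(−r·9)) → e^(−9r) = (6.14423 − 1)/29.86957 = 0.172223
r = −ln(0.172223)/9 = 1.75896/9

r ≈ 0.195 per year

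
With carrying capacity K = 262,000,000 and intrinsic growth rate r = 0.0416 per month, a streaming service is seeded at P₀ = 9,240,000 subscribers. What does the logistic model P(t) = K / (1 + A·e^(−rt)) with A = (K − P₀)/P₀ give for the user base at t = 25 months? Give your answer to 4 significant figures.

A = (262000000 − 9240000)/9240000 = 27.35498
P(25) = 262000000 / (1 + 27.35498·e^(−0.0416·25)) = 262000000 / (1 + 27.35498·0.353455)
= 262000000 / 10.66875 ≈ 24557714.68

≈ 24,560,000 subscribers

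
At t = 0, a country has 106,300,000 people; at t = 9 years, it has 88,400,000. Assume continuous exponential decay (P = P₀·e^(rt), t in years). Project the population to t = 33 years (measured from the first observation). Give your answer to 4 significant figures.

≈ 54,060,000 people

r = ln(88400000/106300000) / 9 ≈ -0.020488 per year
P(33) = 106300000 · e^(-0.020488·33) = 106300000 · 0.50859 ≈ 54063347.51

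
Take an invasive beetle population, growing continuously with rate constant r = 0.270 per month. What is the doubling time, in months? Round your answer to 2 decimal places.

doubling time ≈ 2.57 months

doubling time = ln(2) / |r| = 0.69315 / 0.27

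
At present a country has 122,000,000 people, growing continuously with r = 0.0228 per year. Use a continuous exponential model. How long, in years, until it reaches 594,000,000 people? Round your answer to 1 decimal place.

t ≈ 69.4 years

594000000 = 122000000 · e^(0.0228·t)
t = ln(594000000/122000000) / 0.0228 = ln(4.86885) / 0.0228 = 1.58286 / 0.0228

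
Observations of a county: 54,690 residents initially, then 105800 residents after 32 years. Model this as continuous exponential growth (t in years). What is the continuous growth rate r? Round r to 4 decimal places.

r ≈ 0.0206 per year

105800 = 54690 · e^(r·32)
e^(32r) = 105800/54690 = 1.93454
r = ln(1.93454) / 32 = 0.65987 / 32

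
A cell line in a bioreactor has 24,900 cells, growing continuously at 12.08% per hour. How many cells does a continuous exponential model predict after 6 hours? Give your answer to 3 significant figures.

≈ 51,400 cells

P(6) = 24900 · e^(0.1208·6) = 24900 · e^(0.7248)
= 24900 · 2.06432 ≈ 51401.52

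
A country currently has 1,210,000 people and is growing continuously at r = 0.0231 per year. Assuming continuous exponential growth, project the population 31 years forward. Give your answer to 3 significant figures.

P(31) = 1210000 · e^(0.0231·31) = 1210000 · e^(0.7161)
= 1210000 · 2.04644 ≈ 2476188.2

≈ 2,480,000 people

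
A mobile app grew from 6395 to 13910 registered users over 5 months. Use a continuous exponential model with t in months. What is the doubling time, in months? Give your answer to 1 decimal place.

r = ln(13910/6395) / 5 = ln(2.17514) / 5 ≈ 0.155418 per month
doubling time = ln 2 / |r| = 0.69315 / 0.155418

doubling time ≈ 4.5 months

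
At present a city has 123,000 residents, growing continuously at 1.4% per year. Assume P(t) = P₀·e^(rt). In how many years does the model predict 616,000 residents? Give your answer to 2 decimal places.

t ≈ 115.08 years

616000 = 123000 · e^(0.014·t)
t = ln(616000/123000) / 0.014 = ln(5.00813) / 0.014 = 1.61106 / 0.014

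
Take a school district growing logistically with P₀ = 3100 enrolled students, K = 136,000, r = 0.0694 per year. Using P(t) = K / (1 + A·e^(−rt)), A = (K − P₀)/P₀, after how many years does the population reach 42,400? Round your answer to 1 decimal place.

A = (136000 − 3100)/3100 = 42.87097
42400 = 136000/(1 + 42.87097·e^(−0.0694t)) → 1 + 42.87097·e^(−0.0694t) = 3.20755
e^(−0.0694t) = 0.051493 → t = ln(19.42018)/0.0694 = 2.96631/0.0694

t ≈ 42.7 years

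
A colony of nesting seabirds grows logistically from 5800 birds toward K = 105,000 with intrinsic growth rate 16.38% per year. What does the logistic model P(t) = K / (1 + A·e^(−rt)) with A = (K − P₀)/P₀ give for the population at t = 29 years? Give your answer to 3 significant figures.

A = (105000 − 5800)/5800 = 17.10345
P(29) = 105000 / (1 + 17.10345·e^(−0.1638·29)) = 105000 / (1 + 17.10345·0.00865)
= 105000 / 1.14794 ≈ 91467.86

≈ 91,500 birds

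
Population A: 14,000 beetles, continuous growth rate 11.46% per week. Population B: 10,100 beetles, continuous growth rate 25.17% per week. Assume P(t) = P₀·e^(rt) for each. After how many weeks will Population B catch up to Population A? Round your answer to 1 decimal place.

14000·e^(0.1146t) = 10100·e^(0.2517t)
14000/10100 = e^((0.2517 − 0.1146)t) → ln(1.38614) = 0.1371·t
t = 0.32652 / 0.1371

t ≈ 2.4 weeks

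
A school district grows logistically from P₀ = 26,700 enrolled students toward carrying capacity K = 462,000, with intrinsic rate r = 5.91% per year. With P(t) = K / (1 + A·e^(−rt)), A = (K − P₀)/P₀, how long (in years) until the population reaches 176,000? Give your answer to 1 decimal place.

A = (462000 − 26700)/26700 = 16.30337
176000 = 462000/(1 + 16.30337·e^(−0.0591t)) → 1 + 16.30337·e^(−0.0591t) = 2.625
e^(−0.0591t) = 0.099673 → t = ln(10.03284)/0.0591 = 2.30586/0.0591

t ≈ 39.0 years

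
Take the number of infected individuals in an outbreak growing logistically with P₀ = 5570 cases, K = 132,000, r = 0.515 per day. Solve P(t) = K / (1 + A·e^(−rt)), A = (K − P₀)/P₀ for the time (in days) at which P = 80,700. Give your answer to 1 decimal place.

A = (132000 − 5570)/5570 = 22.69838
80700 = 132000/(1 + 22.69838·e^(−0.515t)) → 1 + 22.69838·e^(−0.515t) = 1.63569
e^(−0.515t) = 0.028006 → t = ln(35.70681)/0.515 = 3.57534/0.515

t ≈ 6.9 days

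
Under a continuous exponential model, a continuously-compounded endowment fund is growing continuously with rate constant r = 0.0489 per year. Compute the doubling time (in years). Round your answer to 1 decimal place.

doubling time ≈ 14.2 years

doubling time = ln(2) / |r| = 0.69315 / 0.0489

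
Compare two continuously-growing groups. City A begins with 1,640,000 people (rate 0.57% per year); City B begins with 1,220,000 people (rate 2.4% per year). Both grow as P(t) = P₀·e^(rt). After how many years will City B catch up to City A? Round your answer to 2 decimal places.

t ≈ 16.17 years

1640000·e^(0.0057t) = 1220000·e^(0.024t)
1640000/1220000 = e^((0.024 − 0.0057)t) → ln(1.34426) = 0.0183·t
t = 0.29585 / 0.0183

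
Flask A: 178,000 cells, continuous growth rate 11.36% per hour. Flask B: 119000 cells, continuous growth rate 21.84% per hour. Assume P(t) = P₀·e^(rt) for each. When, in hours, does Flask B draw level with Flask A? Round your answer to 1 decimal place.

178000·e^(0.1136t) = 119000·e^(0.2184t)
178000/119000 = e^((0.2184 − 0.1136)t) → ln(1.4958) = 0.1048·t
t = 0.40266 / 0.1048

t ≈ 3.8 hours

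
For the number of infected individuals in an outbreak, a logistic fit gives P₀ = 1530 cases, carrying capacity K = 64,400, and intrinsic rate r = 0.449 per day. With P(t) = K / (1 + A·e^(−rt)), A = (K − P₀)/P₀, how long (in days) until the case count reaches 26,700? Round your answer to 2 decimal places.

t ≈ 7.51 days

A = (64400 − 1530)/1530 = 41.0915
26700 = 64400/(1 + 41.0915·e^(−0.449t)) → 1 + 41.0915·e^(−0.449t) = 2.41199
e^(−0.449t) = 0.034362 → t = ln(29.10194)/0.449 = 3.3708/0.449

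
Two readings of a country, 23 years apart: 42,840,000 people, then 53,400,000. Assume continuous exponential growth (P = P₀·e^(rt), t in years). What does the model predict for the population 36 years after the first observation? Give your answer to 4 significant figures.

r = ln(53400000/42840000) / 23 ≈ 0.00958 per year
P(36) = 42840000 · e^(0.00958·36) = 42840000 · 1.41182 ≈ 60482247.87

≈ 60,480,000 people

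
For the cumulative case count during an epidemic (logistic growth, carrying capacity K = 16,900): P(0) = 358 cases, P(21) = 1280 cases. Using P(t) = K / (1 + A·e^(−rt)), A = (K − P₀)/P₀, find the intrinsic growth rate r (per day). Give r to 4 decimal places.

r ≈ 0.0634 per day

A = (16900 − 358)/358 = 46.2067
1280 = 16900/(1 + 46.2067·e^(−r·21)) → e^(−21r) = (13.20312 − 1)/46.2067 = 0.264099
r = −ln(0.264099)/21 = 1.33143/21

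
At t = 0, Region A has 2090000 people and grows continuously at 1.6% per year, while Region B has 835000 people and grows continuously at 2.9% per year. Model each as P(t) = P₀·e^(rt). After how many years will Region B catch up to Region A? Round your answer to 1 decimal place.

2090000·e^(0.016t) = 835000·e^(0.029t)
2090000/835000 = e^((0.029 − 0.016)t) → ln(2.50299) = 0.013·t
t = 0.91749 / 0.013

t ≈ 70.6 years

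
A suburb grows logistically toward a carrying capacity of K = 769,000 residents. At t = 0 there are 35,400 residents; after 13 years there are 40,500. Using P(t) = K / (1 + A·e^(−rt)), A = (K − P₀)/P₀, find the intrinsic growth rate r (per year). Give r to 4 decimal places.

A = (769000 − 35400)/35400 = 20.72316
40500 = 769000/(1 + 20.72316·e^(−r·13)) → e^(−13r) = (18.98765 − 1)/20.72316 = 0.867997
r = −ln(0.867997)/13 = 0.14157/13

r ≈ 0.0109 per year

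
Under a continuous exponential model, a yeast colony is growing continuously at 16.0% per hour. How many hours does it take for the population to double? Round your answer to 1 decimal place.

doubling time = ln(2) / |r| = 0.69315 / 0.16

doubling time ≈ 4.3 hours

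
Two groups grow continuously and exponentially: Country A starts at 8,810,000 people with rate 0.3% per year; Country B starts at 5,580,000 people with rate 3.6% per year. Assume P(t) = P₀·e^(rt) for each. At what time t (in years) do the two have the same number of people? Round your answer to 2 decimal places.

t ≈ 13.84 years

8810000·e^(0.003t) = 5580000·e^(0.036t)
8810000/5580000 = e^((0.036 − 0.003)t) → ln(1.57885) = 0.033·t
t = 0.4567 / 0.033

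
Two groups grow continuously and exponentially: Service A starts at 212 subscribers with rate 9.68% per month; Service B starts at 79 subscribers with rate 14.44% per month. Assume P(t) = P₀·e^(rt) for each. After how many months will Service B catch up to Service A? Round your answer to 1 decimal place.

t ≈ 20.7 months

212·e^(0.0968t) = 79·e^(0.1444t)
212/79 = e^((0.1444 − 0.0968)t) → ln(2.68354) = 0.0476·t
t = 0.98714 / 0.0476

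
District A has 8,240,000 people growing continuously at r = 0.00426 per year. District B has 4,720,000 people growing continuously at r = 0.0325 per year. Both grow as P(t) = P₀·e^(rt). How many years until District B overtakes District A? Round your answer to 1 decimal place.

8240000·e^(0.00426t) = 4720000·e^(0.0325t)
8240000/4720000 = e^((0.0325 − 0.00426)t) → ln(1.74576) = 0.02824·t
t = 0.55719 / 0.02824

t ≈ 19.7 years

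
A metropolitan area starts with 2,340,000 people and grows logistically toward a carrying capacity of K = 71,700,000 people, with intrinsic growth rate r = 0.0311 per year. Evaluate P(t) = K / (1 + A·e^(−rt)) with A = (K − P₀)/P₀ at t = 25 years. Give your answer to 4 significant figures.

A = (71700000 − 2340000)/2340000 = 29.64103
P(25) = 71700000 / (1 + 29.64103·e^(−0.0311·25)) = 71700000 / (1 + 29.64103·0.459553)
= 71700000 / 14.62164 ≈ 4903692.07

≈ 4,904,000 people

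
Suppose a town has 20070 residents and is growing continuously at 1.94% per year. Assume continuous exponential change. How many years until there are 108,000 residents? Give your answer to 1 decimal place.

108000 = 20070 · e^(0.0194·t)
t = ln(108000/20070) / 0.0194 = ln(5.38117) / 0.0194 = 1.68291 / 0.0194

t ≈ 86.7 years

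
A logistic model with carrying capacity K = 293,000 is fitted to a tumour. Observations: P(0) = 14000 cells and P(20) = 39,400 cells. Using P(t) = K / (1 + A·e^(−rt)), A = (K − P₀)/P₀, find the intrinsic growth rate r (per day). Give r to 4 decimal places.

r ≈ 0.0565 per day

A = (293000 − 14000)/14000 = 19.92857
39400 = 293000/(1 + 19.92857·e^(−r·20)) → e^(−20r) = (7.43655 − 1)/19.92857 = 0.322981
r = −ln(0.322981)/20 = 1.13016/20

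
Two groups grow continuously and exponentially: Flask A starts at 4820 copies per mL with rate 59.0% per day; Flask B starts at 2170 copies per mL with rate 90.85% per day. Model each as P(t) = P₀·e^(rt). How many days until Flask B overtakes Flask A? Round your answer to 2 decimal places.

t ≈ 2.51 days

4820·e^(0.59t) = 2170·e^(0.9085t)
4820/2170 = e^((0.9085 − 0.59)t) → ln(2.2212) = 0.3185·t
t = 0.79805 / 0.3185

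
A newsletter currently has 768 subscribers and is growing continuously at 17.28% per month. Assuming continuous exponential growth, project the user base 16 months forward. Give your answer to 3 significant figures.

≈ 12,200 subscribers

P(16) = 768 · e^(0.1728·16) = 768 · e^(2.7648)
= 768 · 15.87586 ≈ 12192.66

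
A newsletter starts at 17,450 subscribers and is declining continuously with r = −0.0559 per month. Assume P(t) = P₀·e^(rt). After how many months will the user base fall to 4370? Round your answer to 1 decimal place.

t ≈ 24.8 months

4370 = 17450 · e^(-0.0559·t)
t = ln(4370/17450) / -0.0559 = ln(0.25043) / -0.0559 = -1.38458 / -0.0559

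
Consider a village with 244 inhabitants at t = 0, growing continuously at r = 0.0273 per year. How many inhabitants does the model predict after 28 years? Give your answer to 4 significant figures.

P(28) = 244 · e^(0.0273·28) = 244 · e^(0.7644)
= 244 · 2.14771 ≈ 524.04

≈ 524.0 inhabitants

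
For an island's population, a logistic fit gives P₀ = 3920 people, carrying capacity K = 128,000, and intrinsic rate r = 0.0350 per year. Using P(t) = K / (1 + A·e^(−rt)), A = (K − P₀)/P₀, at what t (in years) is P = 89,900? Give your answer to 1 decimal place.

t ≈ 123.2 years

A = (128000 − 3920)/3920 = 31.65306
89900 = 128000/(1 + 31.65306·e^(−0.035t)) → 1 + 31.65306·e^(−0.035t) = 1.4238
e^(−0.035t) = 0.013389 → t = ln(74.68793)/0.035 = 4.31332/0.035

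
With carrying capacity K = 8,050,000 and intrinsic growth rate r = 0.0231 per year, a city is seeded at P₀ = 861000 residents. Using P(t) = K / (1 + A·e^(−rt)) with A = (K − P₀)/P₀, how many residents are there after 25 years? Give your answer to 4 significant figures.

A = (8050000 − 861000)/861000 = 8.34959
P(25) = 8050000 / (1 + 8.34959·e^(−0.0231·25)) = 8050000 / (1 + 8.34959·0.5613)
= 8050000 / 5.68663 ≈ 1415602.23

≈ 1,416,000 residents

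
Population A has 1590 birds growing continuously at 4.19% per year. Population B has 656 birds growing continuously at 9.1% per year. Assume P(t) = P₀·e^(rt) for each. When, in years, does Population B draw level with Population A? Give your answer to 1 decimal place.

1590·e^(0.0419t) = 656·e^(0.091t)
1590/656 = e^((0.091 − 0.0419)t) → ln(2.42378) = 0.0491·t
t = 0.88533 / 0.0491

t ≈ 18.0 years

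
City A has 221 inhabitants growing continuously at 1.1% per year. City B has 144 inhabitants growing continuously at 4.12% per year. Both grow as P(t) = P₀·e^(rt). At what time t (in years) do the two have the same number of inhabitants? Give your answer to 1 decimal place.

221·e^(0.011t) = 144·e^(0.0412t)
221/144 = e^((0.0412 − 0.011)t) → ln(1.53472) = 0.0302·t
t = 0.42835 / 0.0302

t ≈ 14.2 years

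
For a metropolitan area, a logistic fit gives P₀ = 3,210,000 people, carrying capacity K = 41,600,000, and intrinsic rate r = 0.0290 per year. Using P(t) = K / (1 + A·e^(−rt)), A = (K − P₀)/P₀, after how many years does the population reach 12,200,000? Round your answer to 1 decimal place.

A = (41600000 − 3210000)/3210000 = 11.9595
12200000 = 41600000/(1 + 11.9595·e^(−0.029t)) → 1 + 11.9595·e^(−0.029t) = 3.40984
e^(−0.029t) = 0.2015 → t = ln(4.96279)/0.029 = 1.60197/0.029

t ≈ 55.2 years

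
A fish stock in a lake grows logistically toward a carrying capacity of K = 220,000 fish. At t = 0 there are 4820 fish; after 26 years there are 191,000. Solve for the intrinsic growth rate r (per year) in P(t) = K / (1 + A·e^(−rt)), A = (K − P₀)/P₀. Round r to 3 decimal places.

A = (220000 − 4820)/4820 = 44.64315
191000 = 220000/(1 + 44.64315·e^(−r·26)) → e^(−26r) = (1.15183 − 1)/44.64315 = 0.003401
r = −ln(0.003401)/26 = 5.68368/26

r ≈ 0.219 per year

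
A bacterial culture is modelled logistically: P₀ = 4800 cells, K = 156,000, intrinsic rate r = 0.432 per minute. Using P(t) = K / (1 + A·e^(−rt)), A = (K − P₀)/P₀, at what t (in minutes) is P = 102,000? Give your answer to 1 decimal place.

t ≈ 9.5 minutes

A = (156000 − 4800)/4800 = 31.5
102000 = 156000/(1 + 31.5·e^(−0.432t)) → 1 + 31.5·e^(−0.432t) = 1.52941
e^(−0.432t) = 0.016807 → t = ln(59.5)/0.432 = 4.08598/0.432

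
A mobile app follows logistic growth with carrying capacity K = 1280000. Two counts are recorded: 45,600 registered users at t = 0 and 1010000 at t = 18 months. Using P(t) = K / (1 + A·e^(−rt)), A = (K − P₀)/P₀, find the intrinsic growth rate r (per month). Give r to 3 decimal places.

r ≈ 0.257 per month

A = (1280000 − 45600)/45600 = 27.07018
1010000 = 1280000/(1 + 27.07018·e^(−r·18)) → e^(−18r) = (1.26733 − 1)/27.07018 = 0.009875
r = −ln(0.009875)/18 = 4.61772/18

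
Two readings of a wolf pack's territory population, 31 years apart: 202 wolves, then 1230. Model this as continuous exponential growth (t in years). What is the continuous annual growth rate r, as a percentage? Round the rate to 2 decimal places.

r ≈ 5.83% per year

1230 = 202 · e^(r·31)
e^(31r) = 1230/202 = 6.08911
r = ln(6.08911) / 31 = 1.8065 / 31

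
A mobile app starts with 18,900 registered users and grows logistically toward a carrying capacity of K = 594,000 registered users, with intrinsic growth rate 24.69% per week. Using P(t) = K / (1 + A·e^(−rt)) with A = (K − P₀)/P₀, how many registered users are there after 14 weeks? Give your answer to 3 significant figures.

A = (594000 − 18900)/18900 = 30.42857
P(14) = 594000 / (1 + 30.42857·e^(−0.2469·14)) = 594000 / (1 + 30.42857·0.031537)
= 594000 / 1.95962 ≈ 303120

≈ 303,000 registered users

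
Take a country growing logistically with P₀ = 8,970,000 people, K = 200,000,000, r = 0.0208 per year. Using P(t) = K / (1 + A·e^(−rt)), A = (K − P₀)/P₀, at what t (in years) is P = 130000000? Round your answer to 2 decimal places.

t ≈ 176.81 years

A = (200000000 − 8970000)/8970000 = 21.29654
130000000 = 200000000/(1 + 21.29654·e^(−0.0208t)) → 1 + 21.29654·e^(−0.0208t) = 1.53846
e^(−0.0208t) = 0.025284 → t = ln(39.55072)/0.0208 = 3.67758/0.0208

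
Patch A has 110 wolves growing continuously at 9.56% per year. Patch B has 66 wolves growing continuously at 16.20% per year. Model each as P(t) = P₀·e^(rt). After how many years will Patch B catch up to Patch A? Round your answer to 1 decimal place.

110·e^(0.0956t) = 66·e^(0.162t)
110/66 = e^((0.162 − 0.0956)t) → ln(1.66667) = 0.0664·t
t = 0.51083 / 0.0664

t ≈ 7.7 years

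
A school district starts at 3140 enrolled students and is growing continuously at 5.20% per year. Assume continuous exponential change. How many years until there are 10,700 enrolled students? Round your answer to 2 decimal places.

t ≈ 23.58 years

10700 = 3140 · e^(0.052·t)
t = ln(10700/3140) / 0.052 = ln(3.40764) / 0.052 = 1.22602 / 0.052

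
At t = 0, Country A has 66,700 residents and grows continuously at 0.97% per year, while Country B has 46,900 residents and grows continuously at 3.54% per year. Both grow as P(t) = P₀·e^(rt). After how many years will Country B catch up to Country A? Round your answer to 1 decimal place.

66700·e^(0.0097t) = 46900·e^(0.0354t)
66700/46900 = e^((0.0354 − 0.0097)t) → ln(1.42217) = 0.0257·t
t = 0.35219 / 0.0257

t ≈ 13.7 years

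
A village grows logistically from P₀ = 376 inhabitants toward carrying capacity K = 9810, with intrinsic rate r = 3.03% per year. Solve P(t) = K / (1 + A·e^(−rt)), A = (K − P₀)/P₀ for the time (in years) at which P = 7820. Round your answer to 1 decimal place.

t ≈ 151.5 years

A = (9810 − 376)/376 = 25.09043
7820 = 9810/(1 + 25.09043·e^(−0.0303t)) → 1 + 25.09043·e^(−0.0303t) = 1.25448
e^(−0.0303t) = 0.010142 → t = ln(98.59655)/0.0303 = 4.59104/0.0303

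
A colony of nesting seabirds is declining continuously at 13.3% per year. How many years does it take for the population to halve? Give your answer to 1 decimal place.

half-life ≈ 5.2 years

half-life = ln(2) / |r| = 0.69315 / 0.133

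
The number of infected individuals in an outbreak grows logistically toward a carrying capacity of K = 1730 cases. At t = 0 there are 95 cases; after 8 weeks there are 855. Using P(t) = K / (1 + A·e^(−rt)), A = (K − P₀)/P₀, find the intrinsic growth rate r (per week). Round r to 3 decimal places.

A = (1730 − 95)/95 = 17.21053
855 = 1730/(1 + 17.21053·e^(−r·8)) → e^(−8r) = (2.02339 − 1)/17.21053 = 0.059463
r = −ln(0.059463)/8 = 2.8224/8

r ≈ 0.353 per week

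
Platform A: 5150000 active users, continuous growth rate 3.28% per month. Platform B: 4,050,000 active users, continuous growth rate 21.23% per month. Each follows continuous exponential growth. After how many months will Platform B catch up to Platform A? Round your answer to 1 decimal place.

5150000·e^(0.0328t) = 4050000·e^(0.2123t)
5150000/4050000 = e^((0.2123 − 0.0328)t) → ln(1.2716) = 0.1795·t
t = 0.24028 / 0.1795

t ≈ 1.3 months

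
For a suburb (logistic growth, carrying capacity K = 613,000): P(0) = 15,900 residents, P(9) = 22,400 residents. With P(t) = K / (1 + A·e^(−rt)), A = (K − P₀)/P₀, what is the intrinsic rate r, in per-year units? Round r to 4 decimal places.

A = (613000 − 15900)/15900 = 37.55346
22400 = 613000/(1 + 37.55346·e^(−r·9)) → e^(−9r) = (27.36607 − 1)/37.55346 = 0.702094
r = −ln(0.702094)/9 = 0.35369/9

r ≈ 0.0393 per year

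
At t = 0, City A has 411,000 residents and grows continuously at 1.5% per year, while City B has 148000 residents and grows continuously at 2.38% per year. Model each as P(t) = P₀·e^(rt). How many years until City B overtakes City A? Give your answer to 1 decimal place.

t ≈ 116.1 years

411000·e^(0.015t) = 148000·e^(0.0238t)
411000/148000 = e^((0.0238 − 0.015)t) → ln(2.77703) = 0.0088·t
t = 1.02138 / 0.0088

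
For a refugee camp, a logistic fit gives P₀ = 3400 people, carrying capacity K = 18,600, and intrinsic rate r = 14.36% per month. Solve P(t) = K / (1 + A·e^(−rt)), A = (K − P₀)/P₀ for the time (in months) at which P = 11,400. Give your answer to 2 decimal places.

t ≈ 13.63 months

A = (18600 − 3400)/3400 = 4.47059
11400 = 18600/(1 + 4.47059·e^(−0.1436t)) → 1 + 4.47059·e^(−0.1436t) = 1.63158
e^(−0.1436t) = 0.141274 → t = ln(7.07843)/0.1436 = 1.95705/0.1436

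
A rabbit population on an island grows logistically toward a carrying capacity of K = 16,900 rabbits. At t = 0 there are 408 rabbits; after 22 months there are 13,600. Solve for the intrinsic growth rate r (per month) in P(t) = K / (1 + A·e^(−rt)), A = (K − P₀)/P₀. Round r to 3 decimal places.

A = (16900 − 408)/408 = 40.42157
13600 = 16900/(1 + 40.42157·e^(−r·22)) → e^(−22r) = (1.24265 − 1)/40.42157 = 0.006003
r = −ln(0.006003)/22 = 5.11551/22

r ≈ 0.233 per month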